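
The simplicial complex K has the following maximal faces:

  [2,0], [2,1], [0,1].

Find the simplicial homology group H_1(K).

H_1 = Z.

Take the total order 0 < 1 < 2 on the vertex set. Then K (dimension 1) consists of the simplices:

  0-simplices (3): [0], [1], [2]
  1-simplices (3): [0,1], [0,2], [1,2]

Hence C_0 ≅ Z^3, C_1 ≅ Z^3.

∂_1: C_1 → C_0 is given by ∂[p,q] = [q] − [p].
The resulting 3×3 matrix has rank 2, and its Smith normal form has invariant factors (1,1).

From H_k ≅ ker(∂_k) / im(∂_{k+1}) we obtain:

  H_1: rank ker ∂_1 − rank ∂_2 = (3 − 2) − 0 = 1, and there is no ∂_2, so H_1 ≅ Z.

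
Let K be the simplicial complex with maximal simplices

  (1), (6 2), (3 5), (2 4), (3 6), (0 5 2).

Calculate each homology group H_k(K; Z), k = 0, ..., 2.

H_0 = Z^2,  H_1 = Z,  H_2 = 0.

Fix the vertex order 0 < 1 < 2 < 3 < 4 < 5 < 6 and write every simplex with vertices in increasing order. Then dim K = 2 and the simplices of K are:

  0-simplices (7): [0], [1], [2], [3], [4], [5], [6]
  1-simplices (7): [0,2], [0,5], [2,4], [2,5], [2,6], [3,5], [3,6]
  2-simplices (1): [0,2,5]

so the chain groups are C_0 ≅ Z^7, C_1 ≅ Z^7, C_2 ≅ Z^1.

∂_1: C_1 → C_0 sends each edge [p,q] (with p < q) to q − p.
This gives a 7×7 integer matrix of rank 5; reducing to Smith normal form yields diagonal entries (1,1,1,1,1).

∂_2: C_2 → C_1 sends each 2-simplex [p,q,r] to [q,r] − [p,r] + [p,q]. For instance
  ∂[0,2,5] = [2,5] − [0,5] + [0,2].
As a 7×1 matrix over Z this has rank 1, with invariant factors (1).

Now H_k = ker ∂_k / im ∂_{k+1}, so:

  H_0: rank C_0 − rank ∂_1 = 7 − 5 = 2, and the invariant factors of ∂_1 are all 1, so H_0 = Z^2.
  H_1: rank ker ∂_1 − rank ∂_2 = (7 − 5) − 1 = 1, and the invariant factors of ∂_2 are all 1, so H_1 = Z.
  H_2: rank ker ∂_2 − rank ∂_3 = (1 − 1) − 0 = 0, and there is no ∂_3, so H_2 = 0.

As a check, the Euler characteristic is 7 − 7 + 1 = 1, which agrees with 2 − 1 + 0 = 1.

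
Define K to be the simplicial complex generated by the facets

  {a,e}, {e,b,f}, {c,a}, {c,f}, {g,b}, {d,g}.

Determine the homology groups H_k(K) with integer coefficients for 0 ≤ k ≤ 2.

H_0 = Z,  H_1 = Z,  H_2 = 0.

Take the total order a < b < c < d < e < f < g on the vertex set. Then K (dimension 2) consists of the simplices:

  0-simplices (7): a, b, c, d, e, f, g
  1-simplices (8): ac, ae, be, bf, bg, cf, dg, ef
  2-simplices (1): bef

giving chain groups C_0 ≅ Z^7, C_1 ≅ Z^8, C_2 ≅ Z^1.

Boundary ∂_1: C_1 → C_0 is given by ∂[p,q] = [q] − [p].
The 7×8 boundary matrix has rank 6 and Smith normal form diag(1,1,1,1,1,1).

The boundary map ∂_2: C_2 → C_1 maps a triangle to the signed sum of its edges. For instance
  ∂bef = ef − bf + be.
As a 8×1 matrix over Z this has rank 1, with invariant factors (1).

Computing H_k = (kernel of ∂_k) / (image of ∂_{k+1}):

  H_0: rank C_0 − rank ∂_1 = 7 − 6 = 1, and the invariant factors of ∂_1 are all 1, so H_0 ≅ Z.
  H_1: rank ker ∂_1 − rank ∂_2 = (8 − 6) − 1 = 1, and the invariant factors of ∂_2 are all 1, so H_1 ≅ Z.
  H_2: rank ker ∂_2 − rank ∂_3 = (1 − 1) − 0 = 0, and there is no ∂_3, so H_2 ≅ 0.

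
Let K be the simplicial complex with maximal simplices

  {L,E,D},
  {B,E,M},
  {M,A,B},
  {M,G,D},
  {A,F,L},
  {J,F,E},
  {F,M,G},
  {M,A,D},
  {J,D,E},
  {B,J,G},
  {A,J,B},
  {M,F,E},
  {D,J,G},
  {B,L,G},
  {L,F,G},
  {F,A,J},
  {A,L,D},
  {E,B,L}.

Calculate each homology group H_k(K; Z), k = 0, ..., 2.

H_0 ≅ Z,  H_1 ≅ Z^2,  H_2 ≅ Z.

K has 9 vertices, 27 edges, 18 triangles.
rank ∂_0 = 0, rank ∂_1 = 8 ⇒ b_0 = 9 − 0 − 8 = 1; all invariant factors of ∂_1 are 1 so no torsion. So H_0 = Z.
rank ∂_1 = 8, rank ∂_2 = 17 ⇒ b_1 = 27 − 8 − 17 = 2; all invariant factors of ∂_2 are 1 so no torsion. So H_1 = Z^2.
rank ∂_2 = 17, rank ∂_3 = 0 ⇒ b_2 = 18 − 17 − 0 = 1. So H_2 = Z.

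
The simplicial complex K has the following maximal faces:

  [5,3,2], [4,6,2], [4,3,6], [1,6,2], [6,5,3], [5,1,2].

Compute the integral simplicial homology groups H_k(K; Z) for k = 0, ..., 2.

Fix the vertex order 1 < 2 < 3 < 4 < 5 < 6 and write every simplex with vertices in increasing order. Then dim K = 2 and the simplices of K are:

  0-simplices (6): [1], [2], [3], [4], [5], [6]
  1-simplices (12): [1,2], [1,5], [1,6], [2,3], [2,4], [2,5], [2,6], [3,4], [3,5], [3,6], [4,6], [5,6]
  2-simplices (6): [1,2,5], [1,2,6], [2,3,5], [2,4,6], [3,4,6], [3,5,6]

so the chain groups are C_0 ≅ Z^6, C_1 ≅ Z^12, C_2 ≅ Z^6.

∂_1: C_1 → C_0 is given by ∂[p,q] = [q] − [p]. For instance
  ∂[1,2] = [2] − [1].
As a 6×12 matrix over Z this has rank 5, with invariant factors (1,1,1,1,1).

Boundary ∂_2: C_2 → C_1 sends each 2-simplex [p,q,r] to [q,r] − [p,r] + [p,q]. For instance
  ∂[3,4,6] = [4,6] − [3,6] + [3,4],
  ∂[2,3,5] = [3,5] − [2,5] + [2,3].
The 12×6 boundary matrix has rank 6 and Smith normal form diag(1,1,1,1,1,1).

Now H_k = ker ∂_k / im ∂_{k+1}, so:

  H_0: rank C_0 − rank ∂_1 = 6 − 5 = 1, and the invariant factors of ∂_1 are all 1, so H_0 ≅ Z.
  H_1: rank ker ∂_1 − rank ∂_2 = (12 − 5) − 6 = 1, and the invariant factors of ∂_2 are all 1, so H_1 ≅ Z.
  H_2: rank ker ∂_2 − rank ∂_3 = (6 − 6) − 0 = 0, and there is no ∂_3, so H_2 ≅ 0.

H_0 ≅ Z,  H_1 ≅ Z,  H_2 = 0.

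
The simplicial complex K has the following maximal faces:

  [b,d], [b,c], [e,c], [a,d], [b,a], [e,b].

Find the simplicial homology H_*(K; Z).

H_0 = Z,  H_1 = Z^2.

We work with the vertex ordering a < b < c < d < e. The simplices of K, each written with vertices in increasing order, are:

  0-simplices (5): a, b, c, d, e
  1-simplices (6): ab, ad, bc, bd, be, ce

giving chain groups C_0 ≅ Z^5, C_1 ≅ Z^6.

Boundary ∂_1: C_1 → C_0 maps an edge to its endpoints' difference, ∂[p,q] = q − p.
As a 5×6 matrix over Z this has rank 4, with invariant factors (1,1,1,1).

From H_k ≅ ker(∂_k) / im(∂_{k+1}) we obtain:

  H_0: rank C_0 − rank ∂_1 = 5 − 4 = 1, and the invariant factors of ∂_1 are all 1, so H_0 = Z.
  H_1: rank ker ∂_1 − rank ∂_2 = (6 − 4) − 0 = 2, and there is no ∂_2, so H_1 = Z^2.

As a check, the Euler characteristic is 5 − 6 = -1, which agrees with 1 − 2 = -1.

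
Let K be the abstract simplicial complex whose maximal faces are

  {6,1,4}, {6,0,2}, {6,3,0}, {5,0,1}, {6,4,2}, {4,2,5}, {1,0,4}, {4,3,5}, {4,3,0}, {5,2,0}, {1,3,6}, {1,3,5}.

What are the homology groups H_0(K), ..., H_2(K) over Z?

Fix the vertex order 0 < 1 < 2 < 3 < 4 < 5 < 6 and write every simplex with vertices in increasing order. Then dim K = 2 and the simplices of K are:

  0-simplices (7): [0], [1], [2], [3], [4], [5], [6]
  1-simplices (18): [0,1], [0,2], [0,3], [0,4], [0,5], [0,6], [1,3], [1,4], [1,5], [1,6], [2,4], [2,5], [2,6], [3,4], [3,5], [3,6], [4,5], [4,6]
  2-simplices (12): [0,1,4], [0,1,5], [0,2,5], [0,2,6], [0,3,4], [0,3,6], [1,3,5], [1,3,6], [1,4,6], [2,4,5], [2,4,6], [3,4,5]

giving chain groups C_0 ≅ Z^7, C_1 ≅ Z^18, C_2 ≅ Z^12.

∂_1: C_1 → C_0 maps an edge to its endpoints' difference, ∂[p,q] = q − p. For instance
  ∂[1,3] = [3] − [1].
The 7×18 boundary matrix has rank 6 and Smith normal form diag(1,1,1,1,1,1).

∂_2: C_2 → C_1 maps a triangle to the signed sum of its edges. For instance
  ∂[1,3,6] = [3,6] − [1,6] + [1,3],
  ∂[1,3,5] = [3,5] − [1,5] + [1,3].
As a 18×12 matrix over Z this has rank 12, with invariant factors (1,1,1,1,1,1,1,1,1,1,1,2).

From H_k ≅ ker(∂_k) / im(∂_{k+1}) we obtain:

  H_0: rank C_0 − rank ∂_1 = 7 − 6 = 1, and the invariant factors of ∂_1 are all 1, so H_0 ≅ Z.
  H_1: rank ker ∂_1 − rank ∂_2 = (18 − 6) − 12 = 0, and ∂_2 has invariant factor 2 > 1, so H_1 ≅ Z/2Z.
  H_2: rank ker ∂_2 − rank ∂_3 = (12 − 12) − 0 = 0, and there is no ∂_3, so H_2 ≅ 0.

(K is a triangulation of the real projective plane RP^2.)

H_0 = Z,  H_1 = Z/2Z,  H_2 = 0.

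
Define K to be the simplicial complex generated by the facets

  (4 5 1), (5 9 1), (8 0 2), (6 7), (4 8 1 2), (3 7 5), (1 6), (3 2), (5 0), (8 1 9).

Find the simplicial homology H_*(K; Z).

We work with the vertex ordering 0 < 1 < 2 < 3 < 4 < 5 < 6 < 7 < 8 < 9. The simplices of K, each written with vertices in increasing order, are:

  0-simplices (10): [0], [1], [2], [3], [4], [5], [6], [7], [8], [9]
  1-simplices (20): [0,2], [0,5], [0,8], [1,2], [1,4], [1,5], [1,6], [1,8], [1,9], [2,3], [2,4], [2,8], [3,5], [3,7], [4,5], [4,8], [5,7], [5,9], [6,7], [8,9]
  2-simplices (9): [0,2,8], [1,2,4], [1,2,8], [1,4,5], [1,4,8], [1,5,9], [1,8,9], [2,4,8], [3,5,7]
  3-simplices (1): [1,2,4,8]

giving chain groups C_0 ≅ Z^10, C_1 ≅ Z^20, C_2 ≅ Z^9, C_3 ≅ Z^1.

Boundary ∂_1: C_1 → C_0 sends each edge [p,q] (with p < q) to q − p.
As a 10×20 matrix over Z this has rank 9, with invariant factors (1,1,1,1,1,1,1,1,1).

The boundary map ∂_2: C_2 → C_1 acts by ∂[p,q,r] = [q,r] − [p,r] + [p,q]. For instance
  ∂[1,2,4] = [2,4] − [1,4] + [1,2],
  ∂[1,5,9] = [5,9] − [1,9] + [1,5].
The 20×9 boundary matrix has rank 8 and Smith normal form diag(1,1,1,1,1,1,1,1).

The boundary map ∂_3: C_3 → C_2 sends each 3-simplex σ to the alternating sum Σ_i (−1)^i (σ with its i-th vertex removed). For instance
  ∂[1,2,4,8] = [2,4,8] − [1,4,8] + [1,2,8] − [1,2,4].
This gives a 9×1 integer matrix of rank 1; reducing to Smith normal form yields diagonal entries (1).

Computing H_k = (kernel of ∂_k) / (image of ∂_{k+1}):

  H_0: rank C_0 − rank ∂_1 = 10 − 9 = 1, and the invariant factors of ∂_1 are all 1, so H_0 ≅ Z.
  H_1: rank ker ∂_1 − rank ∂_2 = (20 − 9) − 8 = 3, and the invariant factors of ∂_2 are all 1, so H_1 ≅ Z^3.
  H_2: rank ker ∂_2 − rank ∂_3 = (9 − 8) − 1 = 0, and the invariant factors of ∂_3 are all 1, so H_2 ≅ 0.
  H_3: rank ker ∂_3 − rank ∂_4 = (1 − 1) − 0 = 0, and there is no ∂_4, so H_3 ≅ 0.

H_0 = Z,  H_1 = Z^3,  H_2 = 0,  H_3 = 0.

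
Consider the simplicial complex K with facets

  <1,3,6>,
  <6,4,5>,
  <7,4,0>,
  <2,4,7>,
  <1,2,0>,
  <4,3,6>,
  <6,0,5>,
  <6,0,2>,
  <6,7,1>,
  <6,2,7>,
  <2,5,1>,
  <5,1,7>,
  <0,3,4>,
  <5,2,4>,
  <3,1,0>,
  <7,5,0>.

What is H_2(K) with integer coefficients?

Fix the vertex order 0 < 1 < 2 < 3 < 4 < 5 < 6 < 7 and write every simplex with vertices in increasing order. Then dim K = 2 and the simplices of K are:

  0-simplices (8): [0], [1], [2], [3], [4], [5], [6], [7]
  1-simplices (24): (24 of them)
  2-simplices (16): [0,1,2], [0,1,3], [0,2,6], [0,3,4], [0,4,7], [0,5,6], [0,5,7], [1,2,5], [1,3,6], [1,5,7], [1,6,7], [2,4,5], [2,4,7], [2,6,7], [3,4,6], [4,5,6]

giving chain groups C_0 ≅ Z^8, C_1 ≅ Z^24, C_2 ≅ Z^16.

Boundary ∂_1: C_1 → C_0 sends each edge [p,q] (with p < q) to q − p. For instance
  ∂[0,6] = [6] − [0].
The resulting 8×24 matrix has rank 7, and its Smith normal form has invariant factors (1,1,1,1,1,1,1).

The boundary map ∂_2: C_2 → C_1 acts by ∂[p,q,r] = [q,r] − [p,r] + [p,q]. For instance
  ∂[0,2,6] = [2,6] − [0,6] + [0,2],
  ∂[0,1,2] = [1,2] − [0,2] + [0,1].
The 24×16 boundary matrix has rank 15 and Smith normal form diag(1,1,1,1,1,1,1,1,1,1,1,1,1,1,1).

Reading off H_k = ker ∂_k / im ∂_{k+1}:

  H_2: rank ker ∂_2 − rank ∂_3 = (16 − 15) − 0 = 1, and there is no ∂_3, so H_2 ≅ Z.

H_2 = Z.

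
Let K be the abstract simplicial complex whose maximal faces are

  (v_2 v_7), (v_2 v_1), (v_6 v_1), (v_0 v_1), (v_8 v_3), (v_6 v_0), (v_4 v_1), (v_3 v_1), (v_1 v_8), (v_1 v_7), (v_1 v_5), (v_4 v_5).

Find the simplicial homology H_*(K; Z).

H_0 ≅ Z,  H_1 ≅ Z^4.

K has 9 vertices, 12 edges.
rank ∂_0 = 0, rank ∂_1 = 8 ⇒ b_0 = 9 − 0 − 8 = 1; all invariant factors of ∂_1 are 1 so no torsion. So H_0 ≅ Z.
rank ∂_1 = 8, rank ∂_2 = 0 ⇒ b_1 = 12 − 8 − 0 = 4. So H_1 ≅ Z^4.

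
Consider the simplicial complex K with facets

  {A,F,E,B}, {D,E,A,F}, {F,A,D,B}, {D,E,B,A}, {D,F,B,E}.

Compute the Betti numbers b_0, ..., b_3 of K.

b_0 = 1, b_1 = 0, b_2 = 0, b_3 = 1.

Order the vertices as A < B < D < E < F. Listing each simplex with vertices in this order, K has dimension 3 with simplices:

  0-simplices (5): A, B, D, E, F
  1-simplices (10): AB, AD, AE, AF, BD, BE, BF, DE, DF, EF
  2-simplices (10): ABD, ABE, ABF, ADE, ADF, AEF, BDE, BDF, BEF, DEF
  3-simplices (5): ABDE, ABDF, ABEF, ADEF, BDEF

giving chain groups C_0 ≅ Z^5, C_1 ≅ Z^10, C_2 ≅ Z^10, C_3 ≅ Z^5.

∂_1: C_1 → C_0 is given by ∂[p,q] = [q] − [p]. For instance
  ∂BE = E − B.
This gives a 5×10 integer matrix of rank 4; reducing to Smith normal form yields diagonal entries (1,1,1,1).

The boundary map ∂_2: C_2 → C_1 sends each 2-simplex [p,q,r] to [q,r] − [p,r] + [p,q]. For instance
  ∂BDE = DE − BE + BD,
  ∂AEF = EF − AF + AE.
The resulting 10×10 matrix has rank 6, and its Smith normal form has invariant factors (1,1,1,1,1,1).

Boundary ∂_3: C_3 → C_2 sends each 3-simplex σ to the alternating sum Σ_i (−1)^i (σ with its i-th vertex removed). For instance
  ∂ABDF = BDF − ADF + ABF − ABD,
  ∂BDEF = DEF − BEF + BDF − BDE.
As a 10×5 matrix over Z this has rank 4, with invariant factors (1,1,1,1).

Computing H_k = (kernel of ∂_k) / (image of ∂_{k+1}):

  H_0: rank C_0 − rank ∂_1 = 5 − 4 = 1, and the invariant factors of ∂_1 are all 1, so H_0 = Z.
  H_1: rank ker ∂_1 − rank ∂_2 = (10 − 4) − 6 = 0, and the invariant factors of ∂_2 are all 1, so H_1 = 0.
  H_2: rank ker ∂_2 − rank ∂_3 = (10 − 6) − 4 = 0, and the invariant factors of ∂_3 are all 1, so H_2 = 0.
  H_3: rank ker ∂_3 − rank ∂_4 = (5 − 4) − 0 = 1, and there is no ∂_4, so H_3 = Z.

Hence the Betti numbers are b_0 = 1, b_1 = 0, b_2 = 0, b_3 = 1.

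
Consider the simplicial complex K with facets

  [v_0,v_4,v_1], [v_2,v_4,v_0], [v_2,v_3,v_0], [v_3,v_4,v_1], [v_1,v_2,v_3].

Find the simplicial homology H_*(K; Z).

Take the total order v_0 < v_1 < v_2 < v_3 < v_4 on the vertex set. Then K (dimension 2) consists of the simplices:

  0-simplices (5): [v_0], [v_1], [v_2], [v_3], [v_4]
  1-simplices (10): [v_0,v_1], [v_0,v_2], [v_0,v_3], [v_0,v_4], [v_1,v_2], [v_1,v_3], [v_1,v_4], [v_2,v_3], [v_2,v_4], [v_3,v_4]
  2-simplices (5): [v_0,v_1,v_4], [v_0,v_2,v_3], [v_0,v_2,v_4], [v_1,v_2,v_3], [v_1,v_3,v_4]

so the chain groups are C_0 ≅ Z^5, C_1 ≅ Z^10, C_2 ≅ Z^5.

Boundary ∂_1: C_1 → C_0 sends each edge [p,q] (with p < q) to q − p. For instance
  ∂[v_2,v_4] = [v_4] − [v_2].
This gives a 5×10 integer matrix of rank 4; reducing to Smith normal form yields diagonal entries (1,1,1,1).

∂_2: C_2 → C_1 sends each 2-simplex [p,q,r] to [q,r] − [p,r] + [p,q]. For instance
  ∂[v_1,v_3,v_4] = [v_3,v_4] − [v_1,v_4] + [v_1,v_3],
  ∂[v_0,v_2,v_4] = [v_2,v_4] − [v_0,v_4] + [v_0,v_2].
The 10×5 boundary matrix has rank 5 and Smith normal form diag(1,1,1,1,1).

From H_k ≅ ker(∂_k) / im(∂_{k+1}) we obtain:

  H_0: rank C_0 − rank ∂_1 = 5 − 4 = 1, and the invariant factors of ∂_1 are all 1, so H_0 ≅ Z.
  H_1: rank ker ∂_1 − rank ∂_2 = (10 − 4) − 5 = 1, and the invariant factors of ∂_2 are all 1, so H_1 ≅ Z.
  H_2: rank ker ∂_2 − rank ∂_3 = (5 − 5) − 0 = 0, and there is no ∂_3, so H_2 ≅ 0.

As a check, the Euler characteristic is 5 − 10 + 5 = 0, which agrees with 1 − 1 + 0 = 0.

H_0 ≅ Z,  H_1 ≅ Z,  H_2 = 0.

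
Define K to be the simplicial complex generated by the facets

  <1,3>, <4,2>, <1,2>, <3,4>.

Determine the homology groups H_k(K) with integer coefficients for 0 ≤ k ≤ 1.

We work with the vertex ordering 1 < 2 < 3 < 4. The simplices of K, each written with vertices in increasing order, are:

  0-simplices (4): [1], [2], [3], [4]
  1-simplices (4): [1,2], [1,3], [2,4], [3,4]

Hence C_0 ≅ Z^4, C_1 ≅ Z^4.

∂_1: C_1 → C_0 is given by ∂[p,q] = [q] − [p].
This gives a 4×4 integer matrix of rank 3; reducing to Smith normal form yields diagonal entries (1,1,1).

Reading off H_k = ker ∂_k / im ∂_{k+1}:

  H_0: rank C_0 − rank ∂_1 = 4 − 3 = 1, and the invariant factors of ∂_1 are all 1, so H_0 ≅ Z.
  H_1: rank ker ∂_1 − rank ∂_2 = (4 − 3) − 0 = 1, and there is no ∂_2, so H_1 ≅ Z.

H_0 = Z,  H_1 = Z.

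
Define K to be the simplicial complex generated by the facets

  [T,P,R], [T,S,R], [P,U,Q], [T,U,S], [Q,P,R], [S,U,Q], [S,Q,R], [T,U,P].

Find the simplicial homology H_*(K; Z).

Order the vertices as P < Q < R < S < T < U. Listing each simplex with vertices in this order, K has dimension 2 with simplices:

  0-simplices (6): P, Q, R, S, T, U
  1-simplices (12): PQ, PR, PT, PU, QR, QS, QU, RS, RT, ST, SU, TU
  2-simplices (8): PQR, PQU, PRT, PTU, QRS, QSU, RST, STU

so the chain groups are C_0 ≅ Z^6, C_1 ≅ Z^12, C_2 ≅ Z^8.

∂_1: C_1 → C_0 is given by ∂[p,q] = [q] − [p].
The resulting 6×12 matrix has rank 5, and its Smith normal form has invariant factors (1,1,1,1,1).

The boundary map ∂_2: C_2 → C_1 maps a triangle to the signed sum of its edges. For instance
  ∂PQU = QU − PU + PQ,
  ∂PTU = TU − PU + PT.
The 12×8 boundary matrix has rank 7 and Smith normal form diag(1,1,1,1,1,1,1).

Now H_k = ker ∂_k / im ∂_{k+1}, so:

  H_0: rank C_0 − rank ∂_1 = 6 − 5 = 1, and the invariant factors of ∂_1 are all 1, so H_0 = Z.
  H_1: rank ker ∂_1 − rank ∂_2 = (12 − 5) − 7 = 0, and the invariant factors of ∂_2 are all 1, so H_1 = 0.
  H_2: rank ker ∂_2 − rank ∂_3 = (8 − 7) − 0 = 1, and there is no ∂_3, so H_2 = Z.

H_0 = Z,  H_1 = 0,  H_2 = Z.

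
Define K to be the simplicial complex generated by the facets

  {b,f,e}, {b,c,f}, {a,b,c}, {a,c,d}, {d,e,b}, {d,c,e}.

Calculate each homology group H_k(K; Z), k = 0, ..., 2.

Fix the vertex order a < b < c < d < e < f and write every simplex with vertices in increasing order. Then dim K = 2 and the simplices of K are:

  0-simplices (6): a, b, c, d, e, f
  1-simplices (12): ab, ac, ad, bc, bd, be, bf, cd, ce, cf, de, ef
  2-simplices (6): abc, acd, bcf, bde, bef, cde

Hence C_0 ≅ Z^6, C_1 ≅ Z^12, C_2 ≅ Z^6.

∂_1: C_1 → C_0 maps an edge to its endpoints' difference, ∂[p,q] = q − p.
This gives a 6×12 integer matrix of rank 5; reducing to Smith normal form yields diagonal entries (1,1,1,1,1).

The boundary map ∂_2: C_2 → C_1 maps a triangle to the signed sum of its edges. For instance
  ∂bde = de − be + bd,
  ∂bef = ef − bf + be.
This gives a 12×6 integer matrix of rank 6; reducing to Smith normal form yields diagonal entries (1,1,1,1,1,1).

Computing H_k = (kernel of ∂_k) / (image of ∂_{k+1}):

  H_0: rank C_0 − rank ∂_1 = 6 − 5 = 1, and the invariant factors of ∂_1 are all 1, so H_0 = Z.
  H_1: rank ker ∂_1 − rank ∂_2 = (12 − 5) − 6 = 1, and the invariant factors of ∂_2 are all 1, so H_1 = Z.
  H_2: rank ker ∂_2 − rank ∂_3 = (6 − 6) − 0 = 0, and there is no ∂_3, so H_2 = 0.

H_0 = Z,  H_1 = Z,  H_2 = 0.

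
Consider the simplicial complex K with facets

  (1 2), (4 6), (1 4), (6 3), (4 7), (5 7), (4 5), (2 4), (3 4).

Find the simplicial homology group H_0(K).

H_0 ≅ Z.

Take the total order 1 < 2 < 3 < 4 < 5 < 6 < 7 on the vertex set. Then K (dimension 1) consists of the simplices:

  0-simplices (7): [1], [2], [3], [4], [5], [6], [7]
  1-simplices (9): [1,2], [1,4], [2,4], [3,4], [3,6], [4,5], [4,6], [4,7], [5,7]

Hence C_0 ≅ Z^7, C_1 ≅ Z^9.

Boundary ∂_1: C_1 → C_0 sends each edge [p,q] (with p < q) to q − p. For instance
  ∂[3,4] = [4] − [3].
The 7×9 boundary matrix has rank 6 and Smith normal form diag(1,1,1,1,1,1).

Now H_k = ker ∂_k / im ∂_{k+1}, so:

  H_0: rank C_0 − rank ∂_1 = 7 − 6 = 1, and the invariant factors of ∂_1 are all 1, so H_0 ≅ Z.

(K is a triangulation of a wedge of 3 circles.)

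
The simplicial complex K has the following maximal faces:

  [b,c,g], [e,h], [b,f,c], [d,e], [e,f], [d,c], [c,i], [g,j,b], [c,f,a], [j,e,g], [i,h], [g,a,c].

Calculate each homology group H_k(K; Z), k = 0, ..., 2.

We work with the vertex ordering a < b < c < d < e < f < g < h < i < j. The simplices of K, each written with vertices in increasing order, are:

  0-simplices (10): a, b, c, d, e, f, g, h, i, j
  1-simplices (18): ac, af, ag, bc, bf, bg, bj, cd, cf, cg, ci, de, ef, eg, eh, ej, gj, hi
  2-simplices (6): acf, acg, bcf, bcg, bgj, egj

so the chain groups are C_0 ≅ Z^10, C_1 ≅ Z^18, C_2 ≅ Z^6.

The boundary map ∂_1: C_1 → C_0 sends each edge [p,q] (with p < q) to q − p. For instance
  ∂eg = g − e.
The 10×18 boundary matrix has rank 9 and Smith normal form diag(1,1,1,1,1,1,1,1,1).

The boundary map ∂_2: C_2 → C_1 maps a triangle to the signed sum of its edges. For instance
  ∂bcf = cf − bf + bc,
  ∂bcg = cg − bg + bc.
This gives a 18×6 integer matrix of rank 6; reducing to Smith normal form yields diagonal entries (1,1,1,1,1,1).

Computing H_k = (kernel of ∂_k) / (image of ∂_{k+1}):

  H_0: rank C_0 − rank ∂_1 = 10 − 9 = 1, and the invariant factors of ∂_1 are all 1, so H_0 = Z.
  H_1: rank ker ∂_1 − rank ∂_2 = (18 − 9) − 6 = 3, and the invariant factors of ∂_2 are all 1, so H_1 = Z^3.
  H_2: rank ker ∂_2 − rank ∂_3 = (6 − 6) − 0 = 0, and there is no ∂_3, so H_2 = 0.

H_0 = Z,  H_1 = Z^3,  H_2 = 0.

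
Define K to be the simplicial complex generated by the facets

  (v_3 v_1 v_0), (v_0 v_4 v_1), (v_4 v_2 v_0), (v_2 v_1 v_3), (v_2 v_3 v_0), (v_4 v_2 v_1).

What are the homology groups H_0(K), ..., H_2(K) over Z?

H_0 ≅ Z,  H_1 = 0,  H_2 ≅ Z.

K has 5 vertices, 9 edges, 6 triangles.
rank ∂_0 = 0, rank ∂_1 = 4 ⇒ b_0 = 5 − 0 − 4 = 1; all invariant factors of ∂_1 are 1 so no torsion. So H_0 = Z.
rank ∂_1 = 4, rank ∂_2 = 5 ⇒ b_1 = 9 − 4 − 5 = 0; all invariant factors of ∂_2 are 1 so no torsion. So H_1 = 0.
rank ∂_2 = 5, rank ∂_3 = 0 ⇒ b_2 = 6 − 5 − 0 = 1. So H_2 = Z.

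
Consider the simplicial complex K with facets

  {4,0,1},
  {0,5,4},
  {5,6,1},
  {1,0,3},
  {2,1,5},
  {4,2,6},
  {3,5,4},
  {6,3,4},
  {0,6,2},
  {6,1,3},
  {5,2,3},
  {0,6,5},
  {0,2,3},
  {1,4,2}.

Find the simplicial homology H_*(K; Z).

H_0 ≅ Z,  H_1 ≅ Z^2,  H_2 ≅ Z.

K has 7 vertices, 21 edges, 14 triangles.
rank ∂_0 = 0, rank ∂_1 = 6 ⇒ b_0 = 7 − 0 − 6 = 1; all invariant factors of ∂_1 are 1 so no torsion. So H_0 ≅ Z.
rank ∂_1 = 6, rank ∂_2 = 13 ⇒ b_1 = 21 − 6 − 13 = 2; all invariant factors of ∂_2 are 1 so no torsion. So H_1 ≅ Z^2.
rank ∂_2 = 13, rank ∂_3 = 0 ⇒ b_2 = 14 − 13 − 0 = 1. So H_2 ≅ Z.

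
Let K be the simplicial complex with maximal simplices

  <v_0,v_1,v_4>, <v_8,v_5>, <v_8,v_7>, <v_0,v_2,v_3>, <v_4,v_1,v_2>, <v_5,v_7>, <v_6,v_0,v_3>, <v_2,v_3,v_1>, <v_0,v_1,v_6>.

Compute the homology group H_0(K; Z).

Take the total order v_0 < v_1 < v_2 < v_3 < v_4 < v_5 < v_6 < v_7 < v_8 on the vertex set. Then K (dimension 2) consists of the simplices:

  0-simplices (9): [v_0], [v_1], [v_2], [v_3], [v_4], [v_5], [v_6], [v_7], [v_8]
  1-simplices (15): (15 of them)
  2-simplices (6): [v_0,v_1,v_4], [v_0,v_1,v_6], [v_0,v_2,v_3], [v_0,v_3,v_6], [v_1,v_2,v_3], [v_1,v_2,v_4]

giving chain groups C_0 ≅ Z^9, C_1 ≅ Z^15, C_2 ≅ Z^6.

Boundary ∂_1: C_1 → C_0 maps an edge to its endpoints' difference, ∂[p,q] = q − p. For instance
  ∂[v_1,v_4] = [v_4] − [v_1].
This gives a 9×15 integer matrix of rank 7; reducing to Smith normal form yields diagonal entries (1,1,1,1,1,1,1).

The boundary map ∂_2: C_2 → C_1 sends each 2-simplex [p,q,r] to [q,r] − [p,r] + [p,q]. For instance
  ∂[v_1,v_2,v_3] = [v_2,v_3] − [v_1,v_3] + [v_1,v_2],
  ∂[v_0,v_2,v_3] = [v_2,v_3] − [v_0,v_3] + [v_0,v_2].
The 15×6 boundary matrix has rank 6 and Smith normal form diag(1,1,1,1,1,1).

From H_k ≅ ker(∂_k) / im(∂_{k+1}) we obtain:

  H_0: rank C_0 − rank ∂_1 = 9 − 7 = 2, and the invariant factors of ∂_1 are all 1, so H_0 ≅ Z^2.

H_0 ≅ Z^2.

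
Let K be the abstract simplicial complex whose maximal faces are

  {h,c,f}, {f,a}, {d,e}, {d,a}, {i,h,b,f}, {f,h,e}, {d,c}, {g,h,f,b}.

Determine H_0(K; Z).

Order the vertices as a < b < c < d < e < f < g < h < i. Listing each simplex with vertices in this order, K has dimension 3 with simplices:

  0-simplices (9): a, b, c, d, e, f, g, h, i
  1-simplices (17): ad, af, bf, bg, bh, bi, cd, cf, ch, de, ef, eh, fg, fh, fi, gh, hi
  2-simplices (9): bfg, bfh, bfi, bgh, bhi, cfh, efh, fgh, fhi
  3-simplices (2): bfgh, bfhi

giving chain groups C_0 ≅ Z^9, C_1 ≅ Z^17, C_2 ≅ Z^9, C_3 ≅ Z^2.

Boundary ∂_1: C_1 → C_0 maps an edge to its endpoints' difference, ∂[p,q] = q − p.
As a 9×17 matrix over Z this has rank 8, with invariant factors (1,1,1,1,1,1,1,1).

The boundary map ∂_2: C_2 → C_1 acts by ∂[p,q,r] = [q,r] − [p,r] + [p,q]. For instance
  ∂fhi = hi − fi + fh,
  ∂fgh = gh − fh + fg.
This gives a 17×9 integer matrix of rank 7; reducing to Smith normal form yields diagonal entries (1,1,1,1,1,1,1).

Boundary ∂_3: C_3 → C_2 sends each 3-simplex σ to the alternating sum Σ_i (−1)^i (σ with its i-th vertex removed). For instance
  ∂bfgh = fgh − bgh + bfh − bfg,
  ∂bfhi = fhi − bhi + bfi − bfh.
This gives a 9×2 integer matrix of rank 2; reducing to Smith normal form yields diagonal entries (1,1).

Computing H_k = (kernel of ∂_k) / (image of ∂_{k+1}):

  H_0: rank C_0 − rank ∂_1 = 9 − 8 = 1, and the invariant factors of ∂_1 are all 1, so H_0 = Z.

H_0 = Z.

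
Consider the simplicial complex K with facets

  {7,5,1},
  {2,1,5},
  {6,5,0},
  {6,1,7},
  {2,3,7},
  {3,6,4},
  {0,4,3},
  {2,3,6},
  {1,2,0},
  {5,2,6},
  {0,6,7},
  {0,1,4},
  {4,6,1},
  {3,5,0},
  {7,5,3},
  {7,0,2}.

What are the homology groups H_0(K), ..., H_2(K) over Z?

Take the total order 0 < 1 < 2 < 3 < 4 < 5 < 6 < 7 on the vertex set. Then K (dimension 2) consists of the simplices:

  0-simplices (8): [0], [1], [2], [3], [4], [5], [6], [7]
  1-simplices (24): (24 of them)
  2-simplices (16): [0,1,2], [0,1,4], [0,2,7], [0,3,4], [0,3,5], [0,5,6], [0,6,7], [1,2,5], [1,4,6], [1,5,7], [1,6,7], [2,3,6], [2,3,7], [2,5,6], [3,4,6], [3,5,7]

giving chain groups C_0 ≅ Z^8, C_1 ≅ Z^24, C_2 ≅ Z^16.

∂_1: C_1 → C_0 is given by ∂[p,q] = [q] − [p].
As a 8×24 matrix over Z this has rank 7, with invariant factors (1,1,1,1,1,1,1).

Boundary ∂_2: C_2 → C_1 sends each 2-simplex [p,q,r] to [q,r] − [p,r] + [p,q]. For instance
  ∂[0,1,4] = [1,4] − [0,4] + [0,1],
  ∂[1,4,6] = [4,6] − [1,6] + [1,4].
The resulting 24×16 matrix has rank 15, and its Smith normal form has invariant factors (1,1,1,1,1,1,1,1,1,1,1,1,1,1,1).

Computing H_k = (kernel of ∂_k) / (image of ∂_{k+1}):

  H_0: rank C_0 − rank ∂_1 = 8 − 7 = 1, and the invariant factors of ∂_1 are all 1, so H_0 ≅ Z.
  H_1: rank ker ∂_1 − rank ∂_2 = (24 − 7) − 15 = 2, and the invariant factors of ∂_2 are all 1, so H_1 ≅ Z^2.
  H_2: rank ker ∂_2 − rank ∂_3 = (16 − 15) − 0 = 1, and there is no ∂_3, so H_2 ≅ Z.

As a check, the Euler characteristic is 8 − 24 + 16 = 0, which agrees with 1 − 2 + 1 = 0.
(K is a triangulation of the torus T^2.)

H_0 = Z,  H_1 = Z^2,  H_2 = Z.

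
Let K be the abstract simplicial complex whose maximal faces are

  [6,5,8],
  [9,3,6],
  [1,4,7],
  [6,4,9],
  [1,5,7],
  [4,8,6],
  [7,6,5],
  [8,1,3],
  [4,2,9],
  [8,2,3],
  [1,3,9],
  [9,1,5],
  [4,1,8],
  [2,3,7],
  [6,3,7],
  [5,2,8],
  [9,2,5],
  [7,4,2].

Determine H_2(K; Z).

Order the vertices as 1 < 2 < 3 < 4 < 5 < 6 < 7 < 8 < 9. Listing each simplex with vertices in this order, K has dimension 2 with simplices:

  0-simplices (9): [1], [2], [3], [4], [5], [6], [7], [8], [9]
  1-simplices (27): (27 of them)
  2-simplices (18): [1,3,8], [1,3,9], [1,4,7], [1,4,8], [1,5,7], [1,5,9], [2,3,7], [2,3,8], [2,4,7], [2,4,9], [2,5,8], [2,5,9], [3,6,7], [3,6,9], [4,6,8], [4,6,9], [5,6,7], [5,6,8]

giving chain groups C_0 ≅ Z^9, C_1 ≅ Z^27, C_2 ≅ Z^18.

The boundary map ∂_1: C_1 → C_0 maps an edge to its endpoints' difference, ∂[p,q] = q − p.
As a 9×27 matrix over Z this has rank 8, with invariant factors (1,1,1,1,1,1,1,1).

∂_2: C_2 → C_1 sends each 2-simplex [p,q,r] to [q,r] − [p,r] + [p,q]. For instance
  ∂[1,3,9] = [3,9] − [1,9] + [1,3],
  ∂[3,6,7] = [6,7] − [3,7] + [3,6].
This gives a 27×18 integer matrix of rank 17; reducing to Smith normal form yields diagonal entries (1,1,1,1,1,1,1,1,1,1,1,1,1,1,1,1,1).

Reading off H_k = ker ∂_k / im ∂_{k+1}:

  H_2: rank ker ∂_2 − rank ∂_3 = (18 − 17) − 0 = 1, and there is no ∂_3, so H_2 = Z.

(K is a triangulation of the torus T^2.)

H_2 ≅ Z.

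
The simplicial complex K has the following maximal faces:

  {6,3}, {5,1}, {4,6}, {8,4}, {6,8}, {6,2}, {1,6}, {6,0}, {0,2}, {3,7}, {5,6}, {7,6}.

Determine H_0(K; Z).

H_0 = Z.

We work with the vertex ordering 0 < 1 < 2 < 3 < 4 < 5 < 6 < 7 < 8. The simplices of K, each written with vertices in increasing order, are:

  0-simplices (9): [0], [1], [2], [3], [4], [5], [6], [7], [8]
  1-simplices (12): [0,2], [0,6], [1,5], [1,6], [2,6], [3,6], [3,7], [4,6], [4,8], [5,6], [6,7], [6,8]

giving chain groups C_0 ≅ Z^9, C_1 ≅ Z^12.

Boundary ∂_1: C_1 → C_0 is given by ∂[p,q] = [q] − [p]. For instance
  ∂[6,7] = [7] − [6].
The 9×12 boundary matrix has rank 8 and Smith normal form diag(1,1,1,1,1,1,1,1).

From H_k ≅ ker(∂_k) / im(∂_{k+1}) we obtain:

  H_0: rank C_0 − rank ∂_1 = 9 − 8 = 1, and the invariant factors of ∂_1 are all 1, so H_0 ≅ Z.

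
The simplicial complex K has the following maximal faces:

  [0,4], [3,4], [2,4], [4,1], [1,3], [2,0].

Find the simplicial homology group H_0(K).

H_0 ≅ Z.

Order the vertices as 0 < 1 < 2 < 3 < 4. Listing each simplex with vertices in this order, K has dimension 1 with simplices:

  0-simplices (5): [0], [1], [2], [3], [4]
  1-simplices (6): [0,2], [0,4], [1,3], [1,4], [2,4], [3,4]

giving chain groups C_0 ≅ Z^5, C_1 ≅ Z^6.

Boundary ∂_1: C_1 → C_0 is given by ∂[p,q] = [q] − [p]. For instance
  ∂[0,4] = [4] − [0].
The resulting 5×6 matrix has rank 4, and its Smith normal form has invariant factors (1,1,1,1).

Now H_k = ker ∂_k / im ∂_{k+1}, so:

  H_0: rank C_0 − rank ∂_1 = 5 − 4 = 1, and the invariant factors of ∂_1 are all 1, so H_0 ≅ Z.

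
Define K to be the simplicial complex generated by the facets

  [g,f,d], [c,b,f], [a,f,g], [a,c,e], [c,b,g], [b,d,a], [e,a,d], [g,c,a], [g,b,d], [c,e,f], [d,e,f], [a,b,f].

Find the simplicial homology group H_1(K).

Take the total order a < b < c < d < e < f < g on the vertex set. Then K (dimension 2) consists of the simplices:

  0-simplices (7): a, b, c, d, e, f, g
  1-simplices (18): ab, ac, ad, ae, af, ag, bc, bd, bf, bg, ce, cf, cg, de, df, dg, ef, fg
  2-simplices (12): abd, abf, ace, acg, ade, afg, bcf, bcg, bdg, cef, def, dfg

giving chain groups C_0 ≅ Z^7, C_1 ≅ Z^18, C_2 ≅ Z^12.

The boundary map ∂_1: C_1 → C_0 sends each edge [p,q] (with p < q) to q − p.
This gives a 7×18 integer matrix of rank 6; reducing to Smith normal form yields diagonal entries (1,1,1,1,1,1).

∂_2: C_2 → C_1 sends each 2-simplex [p,q,r] to [q,r] − [p,r] + [p,q]. For instance
  ∂def = ef − df + de,
  ∂dfg = fg − dg + df.
This gives a 18×12 integer matrix of rank 12; reducing to Smith normal form yields diagonal entries (1,1,1,1,1,1,1,1,1,1,1,2).

Now H_k = ker ∂_k / im ∂_{k+1}, so:

  H_1: rank ker ∂_1 − rank ∂_2 = (18 − 6) − 12 = 0, and ∂_2 has invariant factor 2 > 1, so H_1 ≅ Z/2Z.

H_1 ≅ Z/2Z.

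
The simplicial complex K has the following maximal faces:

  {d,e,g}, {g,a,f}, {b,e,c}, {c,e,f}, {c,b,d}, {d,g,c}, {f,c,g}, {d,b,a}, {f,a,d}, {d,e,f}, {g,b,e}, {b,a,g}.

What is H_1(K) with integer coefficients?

Order the vertices as a < b < c < d < e < f < g. Listing each simplex with vertices in this order, K has dimension 2 with simplices:

  0-simplices (7): a, b, c, d, e, f, g
  1-simplices (18): ab, ad, af, ag, bc, bd, be, bg, cd, ce, cf, cg, de, df, dg, ef, eg, fg
  2-simplices (12): abd, abg, adf, afg, bcd, bce, beg, cdg, cef, cfg, def, deg

giving chain groups C_0 ≅ Z^7, C_1 ≅ Z^18, C_2 ≅ Z^12.

Boundary ∂_1: C_1 → C_0 is given by ∂[p,q] = [q] − [p]. For instance
  ∂ab = b − a.
The 7×18 boundary matrix has rank 6 and Smith normal form diag(1,1,1,1,1,1).

The boundary map ∂_2: C_2 → C_1 sends each 2-simplex [p,q,r] to [q,r] − [p,r] + [p,q]. For instance
  ∂beg = eg − bg + be,
  ∂cfg = fg − cg + cf.
As a 18×12 matrix over Z this has rank 12, with invariant factors (1,1,1,1,1,1,1,1,1,1,1,2).

From H_k ≅ ker(∂_k) / im(∂_{k+1}) we obtain:

  H_1: rank ker ∂_1 − rank ∂_2 = (18 − 6) − 12 = 0, and ∂_2 has invariant factor 2 > 1, so H_1 ≅ Z/2.

(K is a triangulation of the real projective plane RP^2.)

H_1 = Z/2.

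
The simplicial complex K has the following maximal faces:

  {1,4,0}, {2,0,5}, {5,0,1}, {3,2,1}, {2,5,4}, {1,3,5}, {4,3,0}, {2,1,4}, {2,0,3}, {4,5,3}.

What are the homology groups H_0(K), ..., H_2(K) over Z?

Fix the vertex order 0 < 1 < 2 < 3 < 4 < 5 and write every simplex with vertices in increasing order. Then dim K = 2 and the simplices of K are:

  0-simplices (6): [0], [1], [2], [3], [4], [5]
  1-simplices (15): [0,1], [0,2], [0,3], [0,4], [0,5], [1,2], [1,3], [1,4], [1,5], [2,3], [2,4], [2,5], [3,4], [3,5], [4,5]
  2-simplices (10): [0,1,4], [0,1,5], [0,2,3], [0,2,5], [0,3,4], [1,2,3], [1,2,4], [1,3,5], [2,4,5], [3,4,5]

giving chain groups C_0 ≅ Z^6, C_1 ≅ Z^15, C_2 ≅ Z^10.

Boundary ∂_1: C_1 → C_0 is given by ∂[p,q] = [q] − [p]. For instance
  ∂[2,5] = [5] − [2].
This gives a 6×15 integer matrix of rank 5; reducing to Smith normal form yields diagonal entries (1,1,1,1,1).

∂_2: C_2 → C_1 maps a triangle to the signed sum of its edges. For instance
  ∂[3,4,5] = [4,5] − [3,5] + [3,4],
  ∂[2,4,5] = [4,5] − [2,5] + [2,4].
The 15×10 boundary matrix has rank 10 and Smith normal form diag(1,1,1,1,1,1,1,1,1,2).

Computing H_k = (kernel of ∂_k) / (image of ∂_{k+1}):

  H_0: rank C_0 − rank ∂_1 = 6 − 5 = 1, and the invariant factors of ∂_1 are all 1, so H_0 = Z.
  H_1: rank ker ∂_1 − rank ∂_2 = (15 − 5) − 10 = 0, and ∂_2 has invariant factor 2 > 1, so H_1 = Z/2.
  H_2: rank ker ∂_2 − rank ∂_3 = (10 − 10) − 0 = 0, and there is no ∂_3, so H_2 = 0.

As a check, the Euler characteristic is 6 − 15 + 10 = 1, which agrees with 1 − 0 + 0 = 1.
(K is a triangulation of the real projective plane RP^2.)

H_0 = Z,  H_1 = Z/2,  H_2 = 0.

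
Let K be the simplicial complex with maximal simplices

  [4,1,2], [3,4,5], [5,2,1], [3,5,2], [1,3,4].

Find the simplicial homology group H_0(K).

Fix the vertex order 1 < 2 < 3 < 4 < 5 and write every simplex with vertices in increasing order. Then dim K = 2 and the simplices of K are:

  0-simplices (5): [1], [2], [3], [4], [5]
  1-simplices (10): [1,2], [1,3], [1,4], [1,5], [2,3], [2,4], [2,5], [3,4], [3,5], [4,5]
  2-simplices (5): [1,2,4], [1,2,5], [1,3,4], [2,3,5], [3,4,5]

giving chain groups C_0 ≅ Z^5, C_1 ≅ Z^10, C_2 ≅ Z^5.

The boundary map ∂_1: C_1 → C_0 maps an edge to its endpoints' difference, ∂[p,q] = q − p.
The resulting 5×10 matrix has rank 4, and its Smith normal form has invariant factors (1,1,1,1).

∂_2: C_2 → C_1 sends each 2-simplex [p,q,r] to [q,r] − [p,r] + [p,q]. For instance
  ∂[3,4,5] = [4,5] − [3,5] + [3,4],
  ∂[1,3,4] = [3,4] − [1,4] + [1,3].
As a 10×5 matrix over Z this has rank 5, with invariant factors (1,1,1,1,1).

Computing H_k = (kernel of ∂_k) / (image of ∂_{k+1}):

  H_0: rank C_0 − rank ∂_1 = 5 − 4 = 1, and the invariant factors of ∂_1 are all 1, so H_0 = Z.

H_0 ≅ Z.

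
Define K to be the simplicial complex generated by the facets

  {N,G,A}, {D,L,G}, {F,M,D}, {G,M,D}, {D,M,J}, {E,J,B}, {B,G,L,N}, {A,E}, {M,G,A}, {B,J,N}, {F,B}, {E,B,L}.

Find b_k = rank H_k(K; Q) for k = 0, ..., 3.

We work with the vertex ordering A < B < D < E < F < G < J < L < M < N. The simplices of K, each written with vertices in increasing order, are:

  0-simplices (10): A, B, D, E, F, G, J, L, M, N
  1-simplices (24): AE, AG, AM, AN, BE, BF, BG, BJ, BL, BN, DF, DG, DJ, DL, DM, EJ, EL, FM, GL, GM, GN, JM, JN, LN
  2-simplices (13): AGM, AGN, BEJ, BEL, BGL, BGN, BJN, BLN, DFM, DGL, DGM, DJM, GLN
  3-simplices (1): BGLN

giving chain groups C_0 ≅ Z^10, C_1 ≅ Z^24, C_2 ≅ Z^13, C_3 ≅ Z^1.

∂_1: C_1 → C_0 sends each edge [p,q] (with p < q) to q − p.
The 10×24 boundary matrix has rank 9 and Smith normal form diag(1,1,1,1,1,1,1,1,1).

The boundary map ∂_2: C_2 → C_1 sends each 2-simplex [p,q,r] to [q,r] − [p,r] + [p,q]. For instance
  ∂BEJ = EJ − BJ + BE,
  ∂DJM = JM − DM + DJ.
This gives a 24×13 integer matrix of rank 12; reducing to Smith normal form yields diagonal entries (1,1,1,1,1,1,1,1,1,1,1,1).

The boundary map ∂_3: C_3 → C_2 sends each 3-simplex σ to the alternating sum Σ_i (−1)^i (σ with its i-th vertex removed). For instance
  ∂BGLN = GLN − BLN + BGN − BGL.
The 13×1 boundary matrix has rank 1 and Smith normal form diag(1).

Computing H_k = (kernel of ∂_k) / (image of ∂_{k+1}):

  H_0: rank C_0 − rank ∂_1 = 10 − 9 = 1, and the invariant factors of ∂_1 are all 1, so H_0 = Z.
  H_1: rank ker ∂_1 − rank ∂_2 = (24 − 9) − 12 = 3, and the invariant factors of ∂_2 are all 1, so H_1 = Z^3.
  H_2: rank ker ∂_2 − rank ∂_3 = (13 − 12) − 1 = 0, and the invariant factors of ∂_3 are all 1, so H_2 = 0.
  H_3: rank ker ∂_3 − rank ∂_4 = (1 − 1) − 0 = 0, and there is no ∂_4, so H_3 = 0.

Hence the Betti numbers are b_0 = 1, b_1 = 3, b_2 = 0, b_3 = 0.

b_0 = 1, b_1 = 3, b_2 = 0, b_3 = 0.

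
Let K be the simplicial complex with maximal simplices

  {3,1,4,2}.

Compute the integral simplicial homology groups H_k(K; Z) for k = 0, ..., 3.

H_0 = Z,  H_1 = 0,  H_2 = 0,  H_3 = 0.

Take the total order 1 < 2 < 3 < 4 on the vertex set. Then K (dimension 3) consists of the simplices:

  0-simplices (4): [1], [2], [3], [4]
  1-simplices (6): [1,2], [1,3], [1,4], [2,3], [2,4], [3,4]
  2-simplices (4): [1,2,3], [1,2,4], [1,3,4], [2,3,4]
  3-simplices (1): [1,2,3,4]

so the chain groups are C_0 ≅ Z^4, C_1 ≅ Z^6, C_2 ≅ Z^4, C_3 ≅ Z^1.

Boundary ∂_1: C_1 → C_0 sends each edge [p,q] (with p < q) to q − p. For instance
  ∂[2,4] = [4] − [2].
As a 4×6 matrix over Z this has rank 3, with invariant factors (1,1,1).

Boundary ∂_2: C_2 → C_1 sends each 2-simplex [p,q,r] to [q,r] − [p,r] + [p,q]. For instance
  ∂[2,3,4] = [3,4] − [2,4] + [2,3],
  ∂[1,2,3] = [2,3] − [1,3] + [1,2].
This gives a 6×4 integer matrix of rank 3; reducing to Smith normal form yields diagonal entries (1,1,1).

The boundary map ∂_3: C_3 → C_2 sends each 3-simplex σ to the alternating sum Σ_i (−1)^i (σ with its i-th vertex removed). For instance
  ∂[1,2,3,4] = [2,3,4] − [1,3,4] + [1,2,4] − [1,2,3].
This gives a 4×1 integer matrix of rank 1; reducing to Smith normal form yields diagonal entries (1).

Computing H_k = (kernel of ∂_k) / (image of ∂_{k+1}):

  H_0: rank C_0 − rank ∂_1 = 4 − 3 = 1, and the invariant factors of ∂_1 are all 1, so H_0 ≅ Z.
  H_1: rank ker ∂_1 − rank ∂_2 = (6 − 3) − 3 = 0, and the invariant factors of ∂_2 are all 1, so H_1 ≅ 0.
  H_2: rank ker ∂_2 − rank ∂_3 = (4 − 3) − 1 = 0, and the invariant factors of ∂_3 are all 1, so H_2 ≅ 0.
  H_3: rank ker ∂_3 − rank ∂_4 = (1 − 1) − 0 = 0, and there is no ∂_4, so H_3 ≅ 0.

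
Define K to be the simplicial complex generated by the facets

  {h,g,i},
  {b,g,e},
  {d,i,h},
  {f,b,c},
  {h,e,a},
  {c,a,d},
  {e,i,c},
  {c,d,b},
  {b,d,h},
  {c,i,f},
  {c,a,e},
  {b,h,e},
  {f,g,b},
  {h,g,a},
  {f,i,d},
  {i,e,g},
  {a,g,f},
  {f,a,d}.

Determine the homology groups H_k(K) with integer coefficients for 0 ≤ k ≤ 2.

H_0 = Z,  H_1 = Z ⊕ Z_2,  H_2 = 0.

Order the vertices as a < b < c < d < e < f < g < h < i. Listing each simplex with vertices in this order, K has dimension 2 with simplices:

  0-simplices (9): a, b, c, d, e, f, g, h, i
  1-simplices (27): ac, ad, ae, af, ag, ah, bc, bd, be, bf, bg, bh, cd, ce, cf, ci, df, dh, di, eg, eh, ei, fg, fi, gh, gi, hi
  2-simplices (18): acd, ace, adf, aeh, afg, agh, bcd, bcf, bdh, beg, beh, bfg, cei, cfi, dfi, dhi, egi, ghi

Hence C_0 ≅ Z^9, C_1 ≅ Z^27, C_2 ≅ Z^18.

Boundary ∂_1: C_1 → C_0 is given by ∂[p,q] = [q] − [p].
The resulting 9×27 matrix has rank 8, and its Smith normal form has invariant factors (1,1,1,1,1,1,1,1).

Boundary ∂_2: C_2 → C_1 maps a triangle to the signed sum of its edges. For instance
  ∂bcf = cf − bf + bc,
  ∂agh = gh − ah + ag.
This gives a 27×18 integer matrix of rank 18; reducing to Smith normal form yields diagonal entries (1,1,1,1,1,1,1,1,1,1,1,1,1,1,1,1,1,2).

From H_k ≅ ker(∂_k) / im(∂_{k+1}) we obtain:

  H_0: rank C_0 − rank ∂_1 = 9 − 8 = 1, and the invariant factors of ∂_1 are all 1, so H_0 ≅ Z.
  H_1: rank ker ∂_1 − rank ∂_2 = (27 − 8) − 18 = 1, and ∂_2 has invariant factor 2 > 1, so H_1 ≅ Z ⊕ Z_2.
  H_2: rank ker ∂_2 − rank ∂_3 = (18 − 18) − 0 = 0, and there is no ∂_3, so H_2 ≅ 0.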